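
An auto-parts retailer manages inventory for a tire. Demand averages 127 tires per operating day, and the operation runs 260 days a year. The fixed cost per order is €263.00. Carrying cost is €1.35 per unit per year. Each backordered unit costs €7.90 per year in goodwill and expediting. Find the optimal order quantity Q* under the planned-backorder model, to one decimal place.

Annual demand D = 127 × 260 = 33,020.
With planned backorders, Q* = √(2DS/H) · √((H+B)/B).
√(2DS/H) = √(2 × 33,020 × 263 / 1.35) = 3586.861.
√((H+B)/B) = √((1.35+7.9)/7.9) = 1.0821.
Q* ≈ 3881.252.

Q* ≈ 3,881.3 tires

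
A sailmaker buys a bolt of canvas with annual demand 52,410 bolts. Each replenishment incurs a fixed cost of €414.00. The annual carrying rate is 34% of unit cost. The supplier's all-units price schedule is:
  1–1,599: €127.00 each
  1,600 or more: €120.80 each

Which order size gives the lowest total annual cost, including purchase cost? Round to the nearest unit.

Q* ≈ 1,600 bolts

Holding cost per unit per year at price C is H = 0.34·C.
Evaluate total cost at each tier's feasible EOQ or, if the EOQ is below the tier, at the tier's minimum quantity.
EOQ at €127.00 = 1002.5 (feasible in tier 1): TC = 52,410×€127.00 + (52,410/1002.5)×414 + (1002.5/2)×0.34×€127.00 = €6,699,357.61.
EOQ at €120.80 = 1027.9 < 1600, so use break Q=1600: TC = 52,410×€120.80 + (52,410/1600.0)×414 + (1600.0/2)×0.34×€120.80 = €6,377,546.69.
Lowest total cost is €6,377,546.69 at Q = 1600.0.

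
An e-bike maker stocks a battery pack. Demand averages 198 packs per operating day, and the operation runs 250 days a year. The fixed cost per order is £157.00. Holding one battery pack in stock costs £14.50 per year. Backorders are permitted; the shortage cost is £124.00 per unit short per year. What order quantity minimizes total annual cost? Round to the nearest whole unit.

Annual demand D = 198 × 250 = 49,500.
With planned backorders, Q* = √(2DS/H) · √((H+B)/B).
√(2DS/H) = √(2 × 49,500 × 157 / 14.5) = 1035.341.
√((H+B)/B) = √((14.5+124)/124) = 1.0569.
Q* ≈ 1094.202.

Q* ≈ 1,094 packs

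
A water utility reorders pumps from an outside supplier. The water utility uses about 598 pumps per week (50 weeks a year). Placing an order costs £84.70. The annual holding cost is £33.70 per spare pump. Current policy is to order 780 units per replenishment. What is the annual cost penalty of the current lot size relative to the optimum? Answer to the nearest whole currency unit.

Annual demand D = 598 × 50 = 29,900.
EOQ = √(2DS/H) = √(2 × 29,900 × 84.7 / 33.7) ≈ 387.68.
Cost at Q* = (D/Q*)S + (Q*/2)H = √(2DSH) ≈ £13,064.93.
Cost at Q = 780: (29,900/780)×84.7 + (780/2)×33.7 = £3,246.83 + £13,143.00 = £16,389.83.
Excess = £16,389.83 − £13,064.93 = £3,324.90.

Extra cost ≈ £3,325 per year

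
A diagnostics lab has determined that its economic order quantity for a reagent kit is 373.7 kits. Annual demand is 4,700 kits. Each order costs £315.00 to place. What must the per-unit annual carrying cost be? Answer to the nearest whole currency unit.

H ≈ £21

Squaring Q* = √(2DS/H) gives Q*² = 2DS/H.
From Q* = √(2DS/H): H = 2DS / Q*² = 2 × 4,700 × 315 / 373.7² = 21.2028.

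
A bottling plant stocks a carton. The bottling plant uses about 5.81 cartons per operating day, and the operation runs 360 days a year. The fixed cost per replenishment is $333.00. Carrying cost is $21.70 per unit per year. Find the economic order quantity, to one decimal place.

Q* ≈ 253.4 cartons

Annual demand D = 5.81 × 360 = 2,091.6.
EOQ = √(2DS / H) = √(2 × 2,091.6 × 333 / 21.7).
= √(1,393,005.6 / 21.7) = √64,193.8065 ≈ 253.365.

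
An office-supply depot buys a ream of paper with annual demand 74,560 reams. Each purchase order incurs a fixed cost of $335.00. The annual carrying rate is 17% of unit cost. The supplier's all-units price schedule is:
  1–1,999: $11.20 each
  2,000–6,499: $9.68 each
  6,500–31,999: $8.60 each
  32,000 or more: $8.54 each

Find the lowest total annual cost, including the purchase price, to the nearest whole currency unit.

TC* ≈ $649,810

Holding cost per unit per year at price C is H = 0.17·C.
Evaluate total cost at each tier's feasible EOQ or, if the EOQ is below the tier, at the tier's minimum quantity.
Tier 1 ($11.20): EOQ = 5122.2 exceeds tier's upper bound 1999, so this tier is dominated.
EOQ at $9.68 = 5509.7 (feasible in tier 2): TC = 74,560×$9.68 + (74,560/5509.7)×335 + (5509.7/2)×0.17×$9.68 = $730,807.57.
EOQ at $8.60 = 5845.4 < 6500, so use break Q=6500: TC = 74,560×$8.60 + (74,560/6500.0)×335 + (6500.0/2)×0.17×$8.60 = $649,810.21.
EOQ at $8.54 = 5865.9 < 32000, so use break Q=32000: TC = 74,560×$8.54 + (74,560/32000.0)×335 + (32000.0/2)×0.17×$8.54 = $660,751.75.
Lowest total cost among the candidates is at Q = 6500.0.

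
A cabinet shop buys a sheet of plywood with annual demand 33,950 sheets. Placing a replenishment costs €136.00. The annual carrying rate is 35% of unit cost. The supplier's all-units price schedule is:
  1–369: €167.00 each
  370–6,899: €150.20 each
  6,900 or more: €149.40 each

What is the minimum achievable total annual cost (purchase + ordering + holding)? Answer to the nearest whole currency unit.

Holding cost per unit per year at price C is H = 0.35·C.
Evaluate total cost at each tier's feasible EOQ or, if the EOQ is below the tier, at the tier's minimum quantity.
Tier 1 (€167.00): EOQ = 397.5 exceeds tier's upper bound 369, so this tier is dominated.
EOQ at €150.20 = 419.1 (feasible in tier 2): TC = 33,950×€150.20 + (33,950/419.1)×136 + (419.1/2)×0.35×€150.20 = €5,121,322.98.
EOQ at €149.40 = 420.2 < 6900, so use break Q=6900: TC = 33,950×€149.40 + (33,950/6900.0)×136 + (6900.0/2)×0.35×€149.40 = €5,253,199.66.
Lowest total cost among the candidates is at Q = 419.1.

TC* ≈ €5,121,323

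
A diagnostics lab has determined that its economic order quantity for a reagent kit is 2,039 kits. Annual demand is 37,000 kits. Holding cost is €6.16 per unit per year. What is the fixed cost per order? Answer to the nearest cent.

Squaring Q* = √(2DS/H) gives Q*² = 2DS/H.
From Q* = √(2DS/H): S = Q*²H / (2D) = 2,039² × 6.16 / (2 × 37,000) = 346.0855.

S ≈ €346.09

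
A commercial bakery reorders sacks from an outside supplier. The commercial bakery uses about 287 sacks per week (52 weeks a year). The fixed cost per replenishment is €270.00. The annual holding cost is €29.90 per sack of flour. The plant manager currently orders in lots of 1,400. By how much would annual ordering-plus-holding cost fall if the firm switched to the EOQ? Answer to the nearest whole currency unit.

Extra cost ≈ €8,285 per year

Annual demand D = 287 × 52 = 14,924.
EOQ = √(2DS/H) = √(2 × 14,924 × 270 / 29.9) ≈ 519.16.
Cost at Q* = (D/Q*)S + (Q*/2)H = √(2DSH) ≈ €15,522.98.
Cost at Q = 1,400: (14,924/1,400)×270 + (1,400/2)×29.9 = €2,878.20 + €20,930.00 = €23,808.20.
Excess = €23,808.20 − €15,522.98 = €8,285.22.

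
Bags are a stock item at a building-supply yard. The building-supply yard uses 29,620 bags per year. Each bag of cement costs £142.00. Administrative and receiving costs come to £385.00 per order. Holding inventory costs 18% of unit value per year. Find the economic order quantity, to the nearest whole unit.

Q* ≈ 945 bags

Holding cost H = 0.18 × £142.00 = £25.5600 per unit per year.
EOQ = √(2DS / H) = √(2 × 29,620 × 385 / 25.56).
= √(22,807,400 / 25.56) = √892,308.2942 ≈ 944.621.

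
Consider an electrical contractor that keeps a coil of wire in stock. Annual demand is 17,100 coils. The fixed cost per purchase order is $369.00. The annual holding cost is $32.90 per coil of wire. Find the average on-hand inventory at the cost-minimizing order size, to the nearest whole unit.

Q* = √(2DS/H) = √(2 × 17,100 × 369 / 32.9) ≈ 619.34.
Average inventory = Q*/2 ≈ 619.34 / 2 = 309.669.

Average inventory ≈ 310 coils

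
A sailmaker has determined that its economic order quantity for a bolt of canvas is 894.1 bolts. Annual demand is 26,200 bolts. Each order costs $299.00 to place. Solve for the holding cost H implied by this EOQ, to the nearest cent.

The basic EOQ model gives Q* = √(2DS/H); rearrange for the unknown.
From Q* = √(2DS/H): H = 2DS / Q*² = 2 × 26,200 × 299 / 894.1² = 19.5988.

H ≈ $19.60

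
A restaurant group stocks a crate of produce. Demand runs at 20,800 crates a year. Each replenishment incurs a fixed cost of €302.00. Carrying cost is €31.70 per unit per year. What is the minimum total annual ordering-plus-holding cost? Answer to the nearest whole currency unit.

TC* ≈ €19,956

Q* = √(2DS/H) = √(2 × 20,800 × 302 / 31.7) ≈ 629.54.
At Q*, ordering cost (D/Q*)S equals holding cost (Q*/2)H, each = √(DSH/2).
Minimum total = √(2DSH) = √(2 × 20,800 × 302 × 31.7) ≈ 19956.288.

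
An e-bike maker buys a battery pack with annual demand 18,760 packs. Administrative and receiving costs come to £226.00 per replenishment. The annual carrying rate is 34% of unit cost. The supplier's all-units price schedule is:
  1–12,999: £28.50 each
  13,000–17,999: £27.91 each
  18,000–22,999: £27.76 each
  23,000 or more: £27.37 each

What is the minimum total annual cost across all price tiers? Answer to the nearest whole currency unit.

TC* ≈ £543,725

Holding cost per unit per year at price C is H = 0.34·C.
For each price level, check whether its EOQ is feasible; otherwise the best quantity at that price is the breakpoint.
EOQ at £28.50 = 935.5 (feasible in tier 1): TC = 18,760×£28.50 + (18,760/935.5)×226 + (935.5/2)×0.34×£28.50 = £543,724.58.
EOQ at £27.91 = 945.3 < 13000, so use break Q=13000: TC = 18,760×£27.91 + (18,760/13000.0)×226 + (13000.0/2)×0.34×£27.91 = £585,598.84.
EOQ at £27.76 = 947.8 < 18000, so use break Q=18000: TC = 18,760×£27.76 + (18,760/18000.0)×226 + (18000.0/2)×0.34×£27.76 = £605,958.74.
EOQ at £27.37 = 954.6 < 23000, so use break Q=23000: TC = 18,760×£27.37 + (18,760/23000.0)×226 + (23000.0/2)×0.34×£27.37 = £620,662.24.
Lowest total cost among the candidates is at Q = 935.5.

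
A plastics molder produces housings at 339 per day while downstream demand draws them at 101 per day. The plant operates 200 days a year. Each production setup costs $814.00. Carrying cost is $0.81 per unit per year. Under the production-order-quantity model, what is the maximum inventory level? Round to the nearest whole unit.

Annual demand D = 101 × 200 = 20,200.
Production build-up factor (1 − d/p) = 1 − 101/339 = 0.7021.
Q* = √(2DS / (H(1 − d/p))) = √(2 × 20,200 × 814 / (0.81 × 0.7021)).
= √(32,885,600 / 0.5687) ≈ 7604.519.
Maximum inventory = Q*(1 − d/p) = 7604.519 × 0.7021 ≈ 5338.866.

I_max ≈ 5,339 housings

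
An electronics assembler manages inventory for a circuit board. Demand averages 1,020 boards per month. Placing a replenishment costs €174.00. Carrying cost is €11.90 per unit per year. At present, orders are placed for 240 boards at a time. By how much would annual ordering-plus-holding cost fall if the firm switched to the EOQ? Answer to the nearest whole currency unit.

Extra cost ≈ €3,182 per year

Annual demand D = 1,020 × 12 = 12,240.
EOQ = √(2DS/H) = √(2 × 12,240 × 174 / 11.9) ≈ 598.28.
Cost at Q* = (D/Q*)S + (Q*/2)H = √(2DSH) ≈ €7,119.57.
Cost at Q = 240: (12,240/240)×174 + (240/2)×11.9 = €8,874.00 + €1,428.00 = €10,302.00.
Excess = €10,302.00 − €7,119.57 = €3,182.43.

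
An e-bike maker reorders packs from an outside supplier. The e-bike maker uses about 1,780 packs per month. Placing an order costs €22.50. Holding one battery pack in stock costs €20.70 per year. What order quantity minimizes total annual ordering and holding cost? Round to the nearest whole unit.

Annual demand D = 1,780 × 12 = 21,360.
EOQ = √(2DS / H) = √(2 × 21,360 × 22.5 / 20.7).
= √(961,200 / 20.7) = √46,434.7826 ≈ 215.487.

Q* ≈ 215 packs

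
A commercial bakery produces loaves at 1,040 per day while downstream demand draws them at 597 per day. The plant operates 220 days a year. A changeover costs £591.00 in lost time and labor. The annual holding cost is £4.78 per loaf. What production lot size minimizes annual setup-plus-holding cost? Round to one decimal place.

Annual demand D = 597 × 220 = 131,340.
Production build-up factor (1 − d/p) = 1 − 597/1,040 = 0.4260.
Q* = √(2DS / (H(1 − d/p))) = √(2 × 131,340 × 591 / (4.78 × 0.4260)).
= √(155,243,880 / 2.0361) ≈ 8731.887.

Q* ≈ 8,731.9 loaves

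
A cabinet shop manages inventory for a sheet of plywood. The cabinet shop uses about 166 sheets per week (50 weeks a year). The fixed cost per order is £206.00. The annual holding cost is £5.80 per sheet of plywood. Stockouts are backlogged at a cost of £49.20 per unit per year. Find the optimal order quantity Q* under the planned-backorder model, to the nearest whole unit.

Q* ≈ 812 sheets

Annual demand D = 166 × 50 = 8,300.
With planned backorders, Q* = √(2DS/H) · √((H+B)/B).
√(2DS/H) = √(2 × 8,300 × 206 / 5.8) = 767.845.
√((H+B)/B) = √((5.8+49.2)/49.2) = 1.0573.
Q* ≈ 811.844.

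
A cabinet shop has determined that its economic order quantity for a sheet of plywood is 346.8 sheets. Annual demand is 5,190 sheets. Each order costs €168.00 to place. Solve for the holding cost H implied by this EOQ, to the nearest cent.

H ≈ €14.50

Invert the EOQ relation Q*² = 2DS/H.
From Q* = √(2DS/H): H = 2DS / Q*² = 2 × 5,190 × 168 / 346.8² = 14.4993.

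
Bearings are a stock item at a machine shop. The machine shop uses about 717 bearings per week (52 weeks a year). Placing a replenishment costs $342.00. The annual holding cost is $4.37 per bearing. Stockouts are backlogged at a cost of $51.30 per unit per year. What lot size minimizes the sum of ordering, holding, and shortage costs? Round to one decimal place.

Annual demand D = 717 × 52 = 37,284.
With planned backorders, Q* = √(2DS/H) · √((H+B)/B).
√(2DS/H) = √(2 × 37,284 × 342 / 4.37) = 2415.731.
√((H+B)/B) = √((4.37+51.3)/51.3) = 1.0417.
Q* ≈ 2516.521.

Q* ≈ 2,516.5 bearings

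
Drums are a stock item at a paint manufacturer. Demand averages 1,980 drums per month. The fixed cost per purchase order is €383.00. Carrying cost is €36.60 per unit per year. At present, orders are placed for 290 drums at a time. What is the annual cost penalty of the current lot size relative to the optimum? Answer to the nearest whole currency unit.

Annual demand D = 1,980 × 12 = 23,760.
EOQ = √(2DS/H) = √(2 × 23,760 × 383 / 36.6) ≈ 705.18.
Cost at Q* = (D/Q*)S + (Q*/2)H = √(2DSH) ≈ €25,809.41.
Cost at Q = 290: (23,760/290)×383 + (290/2)×36.6 = €31,379.59 + €5,307.00 = €36,686.59.
Excess = €36,686.59 − €25,809.41 = €10,877.17.

Extra cost ≈ €10,877 per year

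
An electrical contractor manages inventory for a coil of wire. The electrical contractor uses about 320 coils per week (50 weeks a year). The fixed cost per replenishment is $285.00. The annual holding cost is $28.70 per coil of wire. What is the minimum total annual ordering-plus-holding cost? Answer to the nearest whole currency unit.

Annual demand D = 320 × 50 = 16,000.
The optimal lot size = √(2DS/H) = √(2 × 16,000 × 285 / 28.7) ≈ 563.71.
At Q*, ordering cost (D/Q*)S equals holding cost (Q*/2)H, each = √(DSH/2).
Minimum total = √(2DSH) = √(2 × 16,000 × 285 × 28.7) ≈ 16178.504.

TC* ≈ $16,179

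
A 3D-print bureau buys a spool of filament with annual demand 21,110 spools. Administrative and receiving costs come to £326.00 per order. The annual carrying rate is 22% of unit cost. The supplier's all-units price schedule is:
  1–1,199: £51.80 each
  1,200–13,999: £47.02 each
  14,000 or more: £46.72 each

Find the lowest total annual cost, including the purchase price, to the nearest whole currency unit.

TC* ≈ £1,004,534

Holding cost per unit per year at price C is H = 0.22·C.
Candidates are each tier's EOQ (if it falls in that tier) and each price-break quantity.
EOQ at £51.80 = 1099.0 (feasible in tier 1): TC = 21,110×£51.80 + (21,110/1099.0)×326 + (1099.0/2)×0.22×£51.80 = £1,106,022.03.
EOQ at £47.02 = 1153.5 < 1200, so use break Q=1200: TC = 21,110×£47.02 + (21,110/1200.0)×326 + (1200.0/2)×0.22×£47.02 = £1,004,533.72.
EOQ at £46.72 = 1157.2 < 14000, so use break Q=14000: TC = 21,110×£46.72 + (21,110/14000.0)×326 + (14000.0/2)×0.22×£46.72 = £1,058,699.56.
Lowest total cost among the candidates is at Q = 1200.0.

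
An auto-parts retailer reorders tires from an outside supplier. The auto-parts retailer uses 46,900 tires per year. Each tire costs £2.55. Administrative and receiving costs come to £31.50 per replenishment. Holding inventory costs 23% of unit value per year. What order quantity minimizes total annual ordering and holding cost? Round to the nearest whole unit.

Holding cost H = 0.23 × £2.55 = £0.5865 per unit per year.
EOQ = √(2DS / H) = √(2 × 46,900 × 31.5 / 0.5865).
= √(2,954,700 / 0.5865) = √5,037,851.6624 ≈ 2244.516.

Q* ≈ 2,245 tires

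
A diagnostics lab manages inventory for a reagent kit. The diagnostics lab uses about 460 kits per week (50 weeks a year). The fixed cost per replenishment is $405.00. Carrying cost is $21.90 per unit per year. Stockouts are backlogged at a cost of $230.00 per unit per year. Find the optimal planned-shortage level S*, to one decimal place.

Annual demand D = 460 × 50 = 23,000.
With planned backorders, Q* = √(2DS/H) · √((H+B)/B).
√(2DS/H) = √(2 × 23,000 × 405 / 21.9) = 922.326.
√((H+B)/B) = √((21.9+230)/230) = 1.0465.
Q* ≈ 965.238.
S* = Q* · H/(H+B) = 965.238 × 21.9/251.9 ≈ 83.917.

S* ≈ 83.9 kits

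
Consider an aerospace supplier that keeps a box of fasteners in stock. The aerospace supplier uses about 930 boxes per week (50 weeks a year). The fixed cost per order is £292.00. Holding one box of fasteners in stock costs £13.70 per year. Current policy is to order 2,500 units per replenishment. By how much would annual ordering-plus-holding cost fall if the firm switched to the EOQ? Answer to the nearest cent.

Extra cost ≈ £3,267.93 per year

Annual demand D = 930 × 50 = 46,500.
EOQ = √(2DS/H) = √(2 × 46,500 × 292 / 13.7) ≈ 1407.90.
Cost at Q* = (D/Q*)S + (Q*/2)H = √(2DSH) ≈ £19,288.27.
Cost at Q = 2,500: (46,500/2,500)×292 + (2,500/2)×13.7 = £5,431.20 + £17,125.00 = £22,556.20.
Excess = £22,556.20 − £19,288.27 = £3,267.93.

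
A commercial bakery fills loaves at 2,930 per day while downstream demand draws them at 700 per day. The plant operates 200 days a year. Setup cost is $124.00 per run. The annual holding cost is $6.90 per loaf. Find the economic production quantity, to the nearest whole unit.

Q* ≈ 2,571 loaves

Annual demand D = 700 × 200 = 140,000.
Production build-up factor (1 − d/p) = 1 − 700/2,930 = 0.7611.
Q* = √(2DS / (H(1 − d/p))) = √(2 × 140,000 × 124 / (6.9 × 0.7611)).
= √(34,720,000 / 5.2515) ≈ 2571.264.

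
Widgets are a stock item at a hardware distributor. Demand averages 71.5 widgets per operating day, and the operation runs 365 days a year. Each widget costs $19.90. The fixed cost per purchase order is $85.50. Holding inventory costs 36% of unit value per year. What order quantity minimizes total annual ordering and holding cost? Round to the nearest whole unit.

Annual demand D = 71.5 × 365 = 26,097.5.
Holding cost H = 0.36 × $19.90 = $7.1640 per unit per year.
EOQ = √(2DS / H) = √(2 × 26,097.5 × 85.5 / 7.164).
= √(4,462,672.5 / 7.164) = √622,930.2764 ≈ 789.259.

Q* ≈ 789 widgets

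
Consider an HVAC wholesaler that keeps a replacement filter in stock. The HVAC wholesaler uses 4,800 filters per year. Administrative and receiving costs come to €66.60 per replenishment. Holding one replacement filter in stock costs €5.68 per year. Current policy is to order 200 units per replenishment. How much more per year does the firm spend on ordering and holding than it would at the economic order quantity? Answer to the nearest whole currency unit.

EOQ = √(2DS/H) = √(2 × 4,800 × 66.6 / 5.68) ≈ 335.50.
Cost at Q* = (D/Q*)S + (Q*/2)H = √(2DSH) ≈ €1,905.67.
Cost at Q = 200: (4,800/200)×66.6 + (200/2)×5.68 = €1,598.40 + €568.00 = €2,166.40.
Excess = €2,166.40 − €1,905.67 = €260.73.

Extra cost ≈ €261 per year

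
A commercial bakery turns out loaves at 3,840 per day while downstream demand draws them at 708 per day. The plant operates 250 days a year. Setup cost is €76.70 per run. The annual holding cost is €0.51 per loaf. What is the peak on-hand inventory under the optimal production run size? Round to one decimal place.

I_max ≈ 6,589.6 loaves

Annual demand D = 708 × 250 = 177,000.
Production build-up factor (1 − d/p) = 1 − 708/3,840 = 0.8156.
Q* = √(2DS / (H(1 − d/p))) = √(2 × 177,000 × 76.7 / (0.51 × 0.8156)).
= √(27,151,800 / 0.416) ≈ 8079.211.
Maximum inventory = Q*(1 − d/p) = 8079.211 × 0.8156 ≈ 6589.607.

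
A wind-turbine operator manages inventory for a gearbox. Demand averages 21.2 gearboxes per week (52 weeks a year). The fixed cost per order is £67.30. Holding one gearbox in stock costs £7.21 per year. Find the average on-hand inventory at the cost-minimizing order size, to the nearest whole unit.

Average inventory ≈ 72 gearboxes

Annual demand D = 21.2 × 52 = 1,102.4.
EOQ = √(2DS/H) = √(2 × 1,102.4 × 67.3 / 7.21) ≈ 143.46.
Average inventory = Q*/2 ≈ 143.46 / 2 = 71.729.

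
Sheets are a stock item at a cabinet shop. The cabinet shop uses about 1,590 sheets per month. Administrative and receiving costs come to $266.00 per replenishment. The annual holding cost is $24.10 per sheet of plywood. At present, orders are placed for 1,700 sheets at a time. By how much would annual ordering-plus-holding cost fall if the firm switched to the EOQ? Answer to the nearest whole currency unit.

Extra cost ≈ $7,830 per year

Annual demand D = 1,590 × 12 = 19,080.
EOQ = √(2DS/H) = √(2 × 19,080 × 266 / 24.1) ≈ 648.99.
Cost at Q* = (D/Q*)S + (Q*/2)H = √(2DSH) ≈ $15,640.60.
Cost at Q = 1,700: (19,080/1,700)×266 + (1,700/2)×24.1 = $2,985.46 + $20,485.00 = $23,470.46.
Excess = $23,470.46 − $15,640.60 = $7,829.85.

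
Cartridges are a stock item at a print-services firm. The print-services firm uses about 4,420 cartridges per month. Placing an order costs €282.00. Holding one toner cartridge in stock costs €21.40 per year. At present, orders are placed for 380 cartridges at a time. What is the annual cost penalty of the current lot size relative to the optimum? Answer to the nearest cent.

Annual demand D = 4,420 × 12 = 53,040.
EOQ = √(2DS/H) = √(2 × 53,040 × 282 / 21.4) ≈ 1182.32.
Cost at Q* = (D/Q*)S + (Q*/2)H = √(2DSH) ≈ €25,301.61.
Cost at Q = 380: (53,040/380)×282 + (380/2)×21.4 = €39,361.26 + €4,066.00 = €43,427.26.
Excess = €43,427.26 − €25,301.61 = €18,125.65.

Extra cost ≈ €18,125.65 per year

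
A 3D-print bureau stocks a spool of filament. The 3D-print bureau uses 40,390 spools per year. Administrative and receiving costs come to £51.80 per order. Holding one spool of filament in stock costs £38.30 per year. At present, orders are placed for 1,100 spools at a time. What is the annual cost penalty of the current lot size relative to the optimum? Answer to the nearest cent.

Extra cost ≈ £10,307.51 per year

EOQ = √(2DS/H) = √(2 × 40,390 × 51.8 / 38.3) ≈ 330.53.
Cost at Q* = (D/Q*)S + (Q*/2)H = √(2DSH) ≈ £12,659.49.
Cost at Q = 1,100: (40,390/1,100)×51.8 + (1,100/2)×38.3 = £1,902.00 + £21,065.00 = £22,967.00.
Excess = £22,967.00 − £12,659.49 = £10,307.51.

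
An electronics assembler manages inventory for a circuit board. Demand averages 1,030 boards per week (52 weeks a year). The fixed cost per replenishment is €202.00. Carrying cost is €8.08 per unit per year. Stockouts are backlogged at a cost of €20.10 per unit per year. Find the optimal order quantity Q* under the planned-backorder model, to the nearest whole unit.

Annual demand D = 1,030 × 52 = 53,560.
With planned backorders, Q* = √(2DS/H) · √((H+B)/B).
√(2DS/H) = √(2 × 53,560 × 202 / 8.08) = 1636.460.
√((H+B)/B) = √((8.08+20.1)/20.1) = 1.1841.
Q* ≈ 1937.661.

Q* ≈ 1,938 boards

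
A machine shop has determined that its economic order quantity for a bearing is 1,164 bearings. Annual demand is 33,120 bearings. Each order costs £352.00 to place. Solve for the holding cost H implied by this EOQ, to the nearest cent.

H ≈ £17.21

The basic EOQ model gives Q* = √(2DS/H); rearrange for the unknown.
From Q* = √(2DS/H): H = 2DS / Q*² = 2 × 33,120 × 352 / 1,164² = 17.2091.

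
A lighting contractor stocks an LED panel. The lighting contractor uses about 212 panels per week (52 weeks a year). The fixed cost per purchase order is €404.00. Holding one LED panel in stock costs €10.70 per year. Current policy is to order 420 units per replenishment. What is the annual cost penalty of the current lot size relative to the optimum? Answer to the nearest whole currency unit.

Extra cost ≈ €3,088 per year

Annual demand D = 212 × 52 = 11,024.
EOQ = √(2DS/H) = √(2 × 11,024 × 404 / 10.7) ≈ 912.40.
Cost at Q* = (D/Q*)S + (Q*/2)H = √(2DSH) ≈ €9,762.64.
Cost at Q = 420: (11,024/420)×404 + (420/2)×10.7 = €10,604.04 + €2,247.00 = €12,851.04.
Excess = €12,851.04 − €9,762.64 = €3,088.40.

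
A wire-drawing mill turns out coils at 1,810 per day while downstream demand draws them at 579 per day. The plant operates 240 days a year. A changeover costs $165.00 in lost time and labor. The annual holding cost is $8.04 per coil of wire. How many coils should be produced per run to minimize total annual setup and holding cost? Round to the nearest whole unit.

Q* ≈ 2,896 coils

Annual demand D = 579 × 240 = 138,960.
Production build-up factor (1 − d/p) = 1 − 579/1,810 = 0.6801.
Q* = √(2DS / (H(1 − d/p))) = √(2 × 138,960 × 165 / (8.04 × 0.6801)).
= √(45,856,800 / 5.4681) ≈ 2895.904.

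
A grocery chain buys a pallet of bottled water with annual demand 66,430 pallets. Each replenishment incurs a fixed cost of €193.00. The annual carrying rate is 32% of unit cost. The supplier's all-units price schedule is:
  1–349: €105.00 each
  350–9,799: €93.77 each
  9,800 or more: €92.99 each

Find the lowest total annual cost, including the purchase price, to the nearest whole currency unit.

TC* ≈ €6,256,880

Holding cost per unit per year at price C is H = 0.32·C.
Candidates are each tier's EOQ (if it falls in that tier) and each price-break quantity.
Tier 1 (€105.00): EOQ = 873.6 exceeds tier's upper bound 349, so this tier is dominated.
EOQ at €93.77 = 924.4 (feasible in tier 2): TC = 66,430×€93.77 + (66,430/924.4)×193 + (924.4/2)×0.32×€93.77 = €6,256,879.58.
EOQ at €92.99 = 928.3 < 9800, so use break Q=9800: TC = 66,430×€92.99 + (66,430/9800.0)×193 + (9800.0/2)×0.32×€92.99 = €6,324,442.28.
Lowest total cost among the candidates is at Q = 924.4.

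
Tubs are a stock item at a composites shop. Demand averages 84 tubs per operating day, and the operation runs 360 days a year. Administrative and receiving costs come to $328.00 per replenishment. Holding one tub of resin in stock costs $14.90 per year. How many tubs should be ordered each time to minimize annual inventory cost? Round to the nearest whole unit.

Annual demand D = 84 × 360 = 30,240.
EOQ = √(2DS / H) = √(2 × 30,240 × 328 / 14.9).
= √(19,837,440 / 14.9) = √1,331,371.8121 ≈ 1153.851.

Q* ≈ 1,154 tubs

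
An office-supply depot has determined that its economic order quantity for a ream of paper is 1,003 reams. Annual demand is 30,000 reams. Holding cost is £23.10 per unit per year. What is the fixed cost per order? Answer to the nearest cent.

Squaring Q* = √(2DS/H) gives Q*² = 2DS/H.
From Q* = √(2DS/H): S = Q*²H / (2D) = 1,003² × 23.1 / (2 × 30,000) = 387.3135.

S ≈ £387.31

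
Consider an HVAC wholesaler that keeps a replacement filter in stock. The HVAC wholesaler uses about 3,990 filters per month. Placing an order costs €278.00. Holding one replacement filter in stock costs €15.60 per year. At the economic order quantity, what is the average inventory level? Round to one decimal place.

Annual demand D = 3,990 × 12 = 47,880.
The optimal lot size = √(2DS/H) = √(2 × 47,880 × 278 / 15.6) ≈ 1306.33.
Average inventory = Q*/2 ≈ 1306.33 / 2 = 653.164.

Average inventory ≈ 653.2 filters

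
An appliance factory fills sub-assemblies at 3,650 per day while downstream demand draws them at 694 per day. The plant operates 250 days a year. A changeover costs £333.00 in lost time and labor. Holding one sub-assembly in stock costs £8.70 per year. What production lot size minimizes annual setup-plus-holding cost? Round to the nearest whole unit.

Q* ≈ 4,050 sub-assemblies

Annual demand D = 694 × 250 = 173,500.
Production build-up factor (1 − d/p) = 1 − 694/3,650 = 0.8099.
Q* = √(2DS / (H(1 − d/p))) = √(2 × 173,500 × 333 / (8.7 × 0.8099)).
= √(115,551,000 / 7.0458) ≈ 4049.687.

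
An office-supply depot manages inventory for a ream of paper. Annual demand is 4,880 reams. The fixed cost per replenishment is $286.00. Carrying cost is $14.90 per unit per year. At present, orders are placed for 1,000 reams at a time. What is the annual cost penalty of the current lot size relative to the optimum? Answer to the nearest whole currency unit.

Extra cost ≈ $2,397 per year

EOQ = √(2DS/H) = √(2 × 4,880 × 286 / 14.9) ≈ 432.83.
Cost at Q* = (D/Q*)S + (Q*/2)H = √(2DSH) ≈ $6,449.13.
Cost at Q = 1,000: (4,880/1,000)×286 + (1,000/2)×14.9 = $1,395.68 + $7,450.00 = $8,845.68.
Excess = $8,845.68 − $6,449.13 = $2,396.55.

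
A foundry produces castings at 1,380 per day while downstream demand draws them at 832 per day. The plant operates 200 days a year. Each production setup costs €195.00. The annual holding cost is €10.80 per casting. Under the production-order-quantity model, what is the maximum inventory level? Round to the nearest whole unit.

I_max ≈ 1,545 castings

Annual demand D = 832 × 200 = 166,400.
Production build-up factor (1 − d/p) = 1 − 832/1,380 = 0.3971.
Q* = √(2DS / (H(1 − d/p))) = √(2 × 166,400 × 195 / (10.8 × 0.3971)).
= √(64,896,000 / 4.2887) ≈ 3889.971.
Maximum inventory = Q*(1 − d/p) = 3889.971 × 0.3971 ≈ 1544.713.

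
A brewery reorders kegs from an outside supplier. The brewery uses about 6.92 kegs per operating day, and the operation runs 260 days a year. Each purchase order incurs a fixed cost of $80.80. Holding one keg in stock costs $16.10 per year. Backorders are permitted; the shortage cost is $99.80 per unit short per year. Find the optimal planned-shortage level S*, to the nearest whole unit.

S* ≈ 20 kegs

Annual demand D = 6.92 × 260 = 1,799.2.
With planned backorders, Q* = √(2DS/H) · √((H+B)/B).
√(2DS/H) = √(2 × 1,799.2 × 80.8 / 16.1) = 134.384.
√((H+B)/B) = √((16.1+99.8)/99.8) = 1.0776.
Q* ≈ 144.818.
S* = Q* · H/(H+B) = 144.818 × 16.1/115.9 ≈ 20.117.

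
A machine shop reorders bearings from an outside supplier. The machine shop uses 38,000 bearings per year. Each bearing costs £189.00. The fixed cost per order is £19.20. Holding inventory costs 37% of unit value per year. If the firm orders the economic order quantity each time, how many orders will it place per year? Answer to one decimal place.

Holding cost H = 0.37 × £189.00 = £69.9300 per unit per year.
EOQ = √(2DS/H) = √(2 × 38,000 × 19.2 / 69.93) ≈ 144.45.
Orders per year = D / Q* = 38,000 / 144.45 ≈ 263.062.

N ≈ 263.1 orders per year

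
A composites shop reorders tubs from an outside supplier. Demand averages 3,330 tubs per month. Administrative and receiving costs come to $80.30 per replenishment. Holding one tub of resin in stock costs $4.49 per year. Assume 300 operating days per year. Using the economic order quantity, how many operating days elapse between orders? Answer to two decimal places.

T ≈ 8.98 days

Annual demand D = 3,330 × 12 = 39,960.
Q* = √(2DS/H) = √(2 × 39,960 × 80.3 / 4.49) ≈ 1195.54.
Cycle time = Q*/D × 300 = 1195.54 / 39,960 × 300 ≈ 8.975 days.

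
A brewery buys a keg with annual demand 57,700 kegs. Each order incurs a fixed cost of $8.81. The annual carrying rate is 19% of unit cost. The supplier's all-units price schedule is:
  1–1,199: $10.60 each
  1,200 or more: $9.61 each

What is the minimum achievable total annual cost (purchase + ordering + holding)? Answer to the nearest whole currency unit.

Holding cost per unit per year at price C is H = 0.19·C.
Candidates are each tier's EOQ (if it falls in that tier) and each price-break quantity.
EOQ at $10.60 = 710.5 (feasible in tier 1): TC = 57,700×$10.60 + (57,700/710.5)×8.81 + (710.5/2)×0.19×$10.60 = $613,050.94.
EOQ at $9.61 = 746.2 < 1200, so use break Q=1200: TC = 57,700×$9.61 + (57,700/1200.0)×8.81 + (1200.0/2)×0.19×$9.61 = $556,016.15.
Lowest total cost among the candidates is at Q = 1200.0.

TC* ≈ $556,016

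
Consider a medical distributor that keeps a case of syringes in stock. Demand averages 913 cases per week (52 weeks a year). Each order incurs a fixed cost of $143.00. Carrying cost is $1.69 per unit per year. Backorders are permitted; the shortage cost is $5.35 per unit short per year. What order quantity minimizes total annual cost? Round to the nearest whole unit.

Q* ≈ 3,252 cases

Annual demand D = 913 × 52 = 47,476.
With planned backorders, Q* = √(2DS/H) · √((H+B)/B).
√(2DS/H) = √(2 × 47,476 × 143 / 1.69) = 2834.502.
√((H+B)/B) = √((1.69+5.35)/5.35) = 1.1471.
Q* ≈ 3251.518.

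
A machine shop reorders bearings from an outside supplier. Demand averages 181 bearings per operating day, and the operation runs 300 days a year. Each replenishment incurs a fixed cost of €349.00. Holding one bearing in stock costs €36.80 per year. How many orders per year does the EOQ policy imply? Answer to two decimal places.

N ≈ 53.51 orders per year

Annual demand D = 181 × 300 = 54,300.
EOQ = √(2DS/H) = √(2 × 54,300 × 349 / 36.8) ≈ 1014.85.
Orders per year = D / Q* = 54,300 / 1014.85 ≈ 53.505.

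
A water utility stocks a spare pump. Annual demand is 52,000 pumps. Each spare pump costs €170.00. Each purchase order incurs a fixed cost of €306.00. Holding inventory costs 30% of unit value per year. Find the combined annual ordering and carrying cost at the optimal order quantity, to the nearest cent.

TC* ≈ €40,286.77

Holding cost H = 0.30 × €170.00 = €51.0000 per unit per year.
Q* = √(2DS/H) = √(2 × 52,000 × 306 / 51) ≈ 789.94.
At the optimum the two cost components are equal, so total cost = 2·(Q*/2)H = Q*·H.
Minimum total = √(2DSH) = √(2 × 52,000 × 306 × 51) ≈ 40286.772.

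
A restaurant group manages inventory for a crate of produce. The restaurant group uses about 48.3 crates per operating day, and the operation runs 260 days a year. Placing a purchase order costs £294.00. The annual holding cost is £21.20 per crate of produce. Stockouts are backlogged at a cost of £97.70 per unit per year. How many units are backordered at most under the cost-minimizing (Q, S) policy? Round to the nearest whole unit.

S* ≈ 116 crates

Annual demand D = 48.3 × 260 = 12,558.
With planned backorders, Q* = √(2DS/H) · √((H+B)/B).
√(2DS/H) = √(2 × 12,558 × 294 / 21.2) = 590.175.
√((H+B)/B) = √((21.2+97.7)/97.7) = 1.1032.
Q* ≈ 651.065.
S* = Q* · H/(H+B) = 651.065 × 21.2/118.9 ≈ 116.086.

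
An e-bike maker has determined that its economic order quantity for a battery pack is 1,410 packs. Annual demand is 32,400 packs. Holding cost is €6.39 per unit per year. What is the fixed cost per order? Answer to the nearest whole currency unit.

Squaring Q* = √(2DS/H) gives Q*² = 2DS/H.
From Q* = √(2DS/H): S = Q*²H / (2D) = 1,410² × 6.39 / (2 × 32,400) = 196.0488.

S ≈ €196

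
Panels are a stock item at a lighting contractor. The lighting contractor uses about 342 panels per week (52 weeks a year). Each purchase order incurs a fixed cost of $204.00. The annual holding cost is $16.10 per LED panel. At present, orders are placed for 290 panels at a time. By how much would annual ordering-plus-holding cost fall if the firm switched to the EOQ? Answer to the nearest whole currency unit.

Annual demand D = 342 × 52 = 17,784.
EOQ = √(2DS/H) = √(2 × 17,784 × 204 / 16.1) ≈ 671.32.
Cost at Q* = (D/Q*)S + (Q*/2)H = √(2DSH) ≈ $10,808.31.
Cost at Q = 290: (17,784/290)×204 + (290/2)×16.1 = $12,510.12 + $2,334.50 = $14,844.62.
Excess = $14,844.62 − $10,808.31 = $4,036.32.

Extra cost ≈ $4,036 per year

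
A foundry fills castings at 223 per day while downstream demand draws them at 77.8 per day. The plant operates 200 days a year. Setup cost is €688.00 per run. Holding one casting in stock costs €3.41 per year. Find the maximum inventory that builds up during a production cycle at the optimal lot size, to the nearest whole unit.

I_max ≈ 2,022 castings

Annual demand D = 77.8 × 200 = 15,560.
Production build-up factor (1 − d/p) = 1 − 77.8/223 = 0.6511.
Q* = √(2DS / (H(1 − d/p))) = √(2 × 15,560 × 688 / (3.41 × 0.6511)).
= √(21,410,560 / 2.2203) ≈ 3105.317.
Maximum inventory = Q*(1 − d/p) = 3105.317 × 0.6511 ≈ 2021.937.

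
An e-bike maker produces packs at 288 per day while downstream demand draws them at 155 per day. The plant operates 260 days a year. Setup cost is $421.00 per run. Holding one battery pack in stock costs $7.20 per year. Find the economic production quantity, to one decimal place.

Annual demand D = 155 × 260 = 40,300.
Production build-up factor (1 − d/p) = 1 − 155/288 = 0.4618.
Q* = √(2DS / (H(1 − d/p))) = √(2 × 40,300 × 421 / (7.2 × 0.4618)).
= √(33,932,600 / 3.325) ≈ 3194.572.

Q* ≈ 3,194.6 packs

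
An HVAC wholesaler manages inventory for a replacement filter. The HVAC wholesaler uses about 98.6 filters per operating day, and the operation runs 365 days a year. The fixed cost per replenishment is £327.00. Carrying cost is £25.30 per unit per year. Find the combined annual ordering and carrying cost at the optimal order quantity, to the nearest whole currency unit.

Annual demand D = 98.6 × 365 = 35,989.
EOQ = √(2DS/H) = √(2 × 35,989 × 327 / 25.3) ≈ 964.53.
At Q*, ordering cost (D/Q*)S equals holding cost (Q*/2)H, each = √(DSH/2).
Minimum total = √(2DSH) = √(2 × 35,989 × 327 × 25.3) ≈ 24402.483.

TC* ≈ £24,402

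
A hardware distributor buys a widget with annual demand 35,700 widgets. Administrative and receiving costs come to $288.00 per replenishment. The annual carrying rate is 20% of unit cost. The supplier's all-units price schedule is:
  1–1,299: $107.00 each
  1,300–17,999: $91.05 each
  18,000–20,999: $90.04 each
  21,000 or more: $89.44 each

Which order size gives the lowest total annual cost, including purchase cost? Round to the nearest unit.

Holding cost per unit per year at price C is H = 0.20·C.
For each price level, check whether its EOQ is feasible; otherwise the best quantity at that price is the breakpoint.
EOQ at $107.00 = 980.3 (feasible in tier 1): TC = 35,700×$107.00 + (35,700/980.3)×288 + (980.3/2)×0.20×$107.00 = $3,840,877.43.
EOQ at $91.05 = 1062.7 < 1300, so use break Q=1300: TC = 35,700×$91.05 + (35,700/1300.0)×288 + (1300.0/2)×0.20×$91.05 = $3,270,230.42.
EOQ at $90.04 = 1068.6 < 18000, so use break Q=18000: TC = 35,700×$90.04 + (35,700/18000.0)×288 + (18000.0/2)×0.20×$90.04 = $3,377,071.20.
EOQ at $89.44 = 1072.2 < 21000, so use break Q=21000: TC = 35,700×$89.44 + (35,700/21000.0)×288 + (21000.0/2)×0.20×$89.44 = $3,381,321.60.
Lowest total cost is $3,270,230.42 at Q = 1300.0.

Q* ≈ 1,300 widgets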